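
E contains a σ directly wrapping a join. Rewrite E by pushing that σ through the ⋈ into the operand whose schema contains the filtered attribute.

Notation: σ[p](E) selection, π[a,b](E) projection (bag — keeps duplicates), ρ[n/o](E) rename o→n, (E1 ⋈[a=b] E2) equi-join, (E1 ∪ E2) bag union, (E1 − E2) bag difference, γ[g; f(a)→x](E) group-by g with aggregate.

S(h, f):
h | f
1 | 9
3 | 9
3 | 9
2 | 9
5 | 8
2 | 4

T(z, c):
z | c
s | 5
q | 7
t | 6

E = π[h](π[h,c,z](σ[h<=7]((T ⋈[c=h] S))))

σ filters on h, owned by the right side.
E' = π[h](π[h,c,z]((T ⋈[c=h] σ[h<=7](S))))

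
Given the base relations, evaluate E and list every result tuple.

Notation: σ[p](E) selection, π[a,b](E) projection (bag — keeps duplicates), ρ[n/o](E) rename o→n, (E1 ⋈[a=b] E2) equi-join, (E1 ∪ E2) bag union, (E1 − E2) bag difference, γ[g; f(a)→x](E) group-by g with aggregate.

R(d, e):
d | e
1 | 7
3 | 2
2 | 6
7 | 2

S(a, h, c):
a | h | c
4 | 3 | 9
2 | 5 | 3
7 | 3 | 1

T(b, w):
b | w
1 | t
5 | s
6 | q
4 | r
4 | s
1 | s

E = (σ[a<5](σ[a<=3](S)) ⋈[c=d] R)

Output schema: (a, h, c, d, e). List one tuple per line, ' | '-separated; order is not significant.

Row counts bottom-up:
  S → 3
  σ[a<=3](S) → 1
  σ[a<5](σ[a<=3](S)) → 1
  R → 4
  (σ[a<5](σ[a<=3](S)) ⋈[c=d] R) → 1

== RESULT ==
a | h | c | d | e
2 | 5 | 3 | 3 | 2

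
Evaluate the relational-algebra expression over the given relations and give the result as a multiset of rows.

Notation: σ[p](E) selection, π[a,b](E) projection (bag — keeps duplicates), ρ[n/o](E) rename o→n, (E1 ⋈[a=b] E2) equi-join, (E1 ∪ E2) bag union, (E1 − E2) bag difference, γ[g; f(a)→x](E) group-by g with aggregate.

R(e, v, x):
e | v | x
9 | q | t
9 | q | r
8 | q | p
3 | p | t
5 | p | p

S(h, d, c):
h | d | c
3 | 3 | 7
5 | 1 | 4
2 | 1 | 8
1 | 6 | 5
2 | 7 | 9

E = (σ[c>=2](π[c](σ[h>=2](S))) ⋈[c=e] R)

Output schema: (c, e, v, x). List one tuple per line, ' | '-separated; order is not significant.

Row counts bottom-up:
  S → 5
  σ[h>=2](S) → 4
  π[c](σ[h>=2](S)) → 4
  σ[c>=2](π[c](σ[h>=2](S))) → 4
  R → 5
  (σ[c>=2](π[c](σ[h>=2](S))) ⋈[c=e] R) → 3

== RESULT ==
c | e | v | x
8 | 8 | q | p
9 | 9 | q | r
9 | 9 | q | t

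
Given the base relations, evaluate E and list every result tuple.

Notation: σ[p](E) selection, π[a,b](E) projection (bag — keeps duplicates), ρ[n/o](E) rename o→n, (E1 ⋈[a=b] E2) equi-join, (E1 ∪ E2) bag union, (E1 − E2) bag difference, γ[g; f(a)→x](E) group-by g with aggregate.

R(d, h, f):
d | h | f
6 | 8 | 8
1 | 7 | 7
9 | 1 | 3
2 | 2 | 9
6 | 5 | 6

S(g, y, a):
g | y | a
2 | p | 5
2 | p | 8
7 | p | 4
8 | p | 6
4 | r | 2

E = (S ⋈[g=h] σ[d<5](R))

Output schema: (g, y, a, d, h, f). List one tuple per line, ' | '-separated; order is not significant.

Subexpression sizes:
  S → 5
  R → 5
  σ[d<5](R) → 2
  (S ⋈[g=h] σ[d<5](R)) → 3

== RESULT ==
g | y | a | d | h | f
2 | p | 5 | 2 | 2 | 9
2 | p | 8 | 2 | 2 | 9
7 | p | 4 | 1 | 7 | 7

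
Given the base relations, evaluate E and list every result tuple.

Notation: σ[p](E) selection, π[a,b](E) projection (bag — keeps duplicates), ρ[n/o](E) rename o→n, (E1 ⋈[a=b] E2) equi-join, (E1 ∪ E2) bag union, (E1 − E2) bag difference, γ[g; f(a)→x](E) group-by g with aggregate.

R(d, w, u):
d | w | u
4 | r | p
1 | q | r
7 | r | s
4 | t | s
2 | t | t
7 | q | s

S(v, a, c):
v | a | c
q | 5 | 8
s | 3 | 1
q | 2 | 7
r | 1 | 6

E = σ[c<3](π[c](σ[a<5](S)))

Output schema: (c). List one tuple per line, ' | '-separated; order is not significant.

Per-node cardinality:
  S → 4
  σ[a<5](S) → 3
  π[c](σ[a<5](S)) → 3
  σ[c<3](π[c](σ[a<5](S))) → 1

== RESULT ==
c
1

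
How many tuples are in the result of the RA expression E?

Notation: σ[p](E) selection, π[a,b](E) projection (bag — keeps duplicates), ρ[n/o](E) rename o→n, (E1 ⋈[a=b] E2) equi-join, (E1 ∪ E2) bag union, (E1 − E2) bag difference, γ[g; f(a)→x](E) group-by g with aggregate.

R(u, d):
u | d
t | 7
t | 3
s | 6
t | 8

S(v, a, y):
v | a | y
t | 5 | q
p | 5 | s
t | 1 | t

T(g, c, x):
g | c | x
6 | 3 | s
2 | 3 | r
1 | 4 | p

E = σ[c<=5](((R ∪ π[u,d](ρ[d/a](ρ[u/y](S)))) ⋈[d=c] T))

Per-node cardinality:
  R → 4
  S → 3
  ρ[u/y](S) → 3
  ρ[d/a](ρ[u/y](S)) → 3
  π[u,d](ρ[d/a](ρ[u/y](S))) → 3
  (R ∪ π[u,d](ρ[d/a](ρ[u/y](S)))) → 7
  T → 3
  ((R ∪ π[u,d](ρ[d/a](ρ[u/y](S)))) ⋈[d=c] T) → 2
  σ[c<=5](((R ∪ π[u,d](ρ[d/a](ρ[u/y](S)))) ⋈[d=c] T)) → 2

|E| = 2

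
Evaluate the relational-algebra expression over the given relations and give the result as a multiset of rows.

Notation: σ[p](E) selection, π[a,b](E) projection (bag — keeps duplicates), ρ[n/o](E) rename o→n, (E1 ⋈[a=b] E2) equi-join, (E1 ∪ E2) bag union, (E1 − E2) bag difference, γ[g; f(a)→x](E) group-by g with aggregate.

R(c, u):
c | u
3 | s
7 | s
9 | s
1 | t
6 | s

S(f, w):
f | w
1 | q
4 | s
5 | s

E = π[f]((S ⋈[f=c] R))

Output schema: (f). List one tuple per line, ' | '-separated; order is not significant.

Row counts bottom-up:
  S → 3
  R → 5
  (S ⋈[f=c] R) → 1
  π[f]((S ⋈[f=c] R)) → 1

== RESULT ==
f
1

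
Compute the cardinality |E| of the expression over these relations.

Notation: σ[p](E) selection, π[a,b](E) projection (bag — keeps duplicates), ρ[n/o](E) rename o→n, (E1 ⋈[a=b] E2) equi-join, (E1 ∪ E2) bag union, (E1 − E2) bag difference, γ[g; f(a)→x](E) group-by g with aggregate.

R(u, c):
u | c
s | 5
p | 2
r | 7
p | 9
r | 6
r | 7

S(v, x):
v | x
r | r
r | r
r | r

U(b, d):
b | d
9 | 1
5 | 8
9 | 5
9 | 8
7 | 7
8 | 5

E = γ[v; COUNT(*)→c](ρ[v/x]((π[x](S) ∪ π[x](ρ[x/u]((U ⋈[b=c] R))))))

Row counts bottom-up:
  S → 3
  π[x](S) → 3
  U → 6
  R → 6
  (U ⋈[b=c] R) → 6
  ρ[x/u]((U ⋈[b=c] R)) → 6
  π[x](ρ[x/u]((U ⋈[b=c] R))) → 6
  (π[x](S) ∪ π[x](ρ[x/u]((U ⋈[b=c] R)))) → 9
  ρ[v/x]((π[x](S) ∪ π[x](ρ[x/u]((U ⋈[b=c] R))))) → 9
  γ[v; COUNT(*)→c](ρ[v/x]((π[x](S) ∪ π[x](ρ[x/u]((U ⋈[b=c] R)))))) → 3

|E| = 3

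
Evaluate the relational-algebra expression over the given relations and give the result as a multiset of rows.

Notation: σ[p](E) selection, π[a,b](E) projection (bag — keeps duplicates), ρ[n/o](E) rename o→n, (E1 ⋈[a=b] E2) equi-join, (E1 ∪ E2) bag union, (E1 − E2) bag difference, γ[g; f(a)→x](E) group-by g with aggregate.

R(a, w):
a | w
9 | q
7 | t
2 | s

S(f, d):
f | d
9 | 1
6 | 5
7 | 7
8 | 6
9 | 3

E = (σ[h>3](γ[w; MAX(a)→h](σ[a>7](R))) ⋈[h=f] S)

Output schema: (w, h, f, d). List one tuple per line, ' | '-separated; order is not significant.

Row counts bottom-up:
  R → 3
  σ[a>7](R) → 1
  γ[w; MAX(a)→h](σ[a>7](R)) → 1
  σ[h>3](γ[w; MAX(a)→h](σ[a>7](R))) → 1
  S → 5
  (σ[h>3](γ[w; MAX(a)→h](σ[a>7](R))) ⋈[h=f] S) → 2

== RESULT ==
w | h | f | d
q | 9 | 9 | 1
q | 9 | 9 | 3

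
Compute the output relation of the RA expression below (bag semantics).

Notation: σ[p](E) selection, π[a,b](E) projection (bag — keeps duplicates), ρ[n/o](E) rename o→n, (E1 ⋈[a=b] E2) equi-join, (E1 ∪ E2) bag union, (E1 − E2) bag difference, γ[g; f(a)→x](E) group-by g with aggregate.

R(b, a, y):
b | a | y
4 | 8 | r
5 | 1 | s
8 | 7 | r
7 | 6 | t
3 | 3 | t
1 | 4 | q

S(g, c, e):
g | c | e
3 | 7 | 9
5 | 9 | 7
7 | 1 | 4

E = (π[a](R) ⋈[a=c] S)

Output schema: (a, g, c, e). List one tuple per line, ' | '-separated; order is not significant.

Subexpression sizes:
  R → 6
  π[a](R) → 6
  S → 3
  (π[a](R) ⋈[a=c] S) → 2

== RESULT ==
a | g | c | e
1 | 7 | 1 | 4
7 | 3 | 7 | 9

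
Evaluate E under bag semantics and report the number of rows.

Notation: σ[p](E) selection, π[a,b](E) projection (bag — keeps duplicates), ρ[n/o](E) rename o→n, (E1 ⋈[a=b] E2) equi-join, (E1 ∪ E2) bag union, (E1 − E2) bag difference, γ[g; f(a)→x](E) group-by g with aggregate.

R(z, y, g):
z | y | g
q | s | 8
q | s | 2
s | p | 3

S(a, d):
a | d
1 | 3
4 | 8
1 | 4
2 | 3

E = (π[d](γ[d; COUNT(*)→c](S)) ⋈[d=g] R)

Row counts bottom-up:
  S → 4
  γ[d; COUNT(*)→c](S) → 3
  π[d](γ[d; COUNT(*)→c](S)) → 3
  R → 3
  (π[d](γ[d; COUNT(*)→c](S)) ⋈[d=g] R) → 2

|E| = 2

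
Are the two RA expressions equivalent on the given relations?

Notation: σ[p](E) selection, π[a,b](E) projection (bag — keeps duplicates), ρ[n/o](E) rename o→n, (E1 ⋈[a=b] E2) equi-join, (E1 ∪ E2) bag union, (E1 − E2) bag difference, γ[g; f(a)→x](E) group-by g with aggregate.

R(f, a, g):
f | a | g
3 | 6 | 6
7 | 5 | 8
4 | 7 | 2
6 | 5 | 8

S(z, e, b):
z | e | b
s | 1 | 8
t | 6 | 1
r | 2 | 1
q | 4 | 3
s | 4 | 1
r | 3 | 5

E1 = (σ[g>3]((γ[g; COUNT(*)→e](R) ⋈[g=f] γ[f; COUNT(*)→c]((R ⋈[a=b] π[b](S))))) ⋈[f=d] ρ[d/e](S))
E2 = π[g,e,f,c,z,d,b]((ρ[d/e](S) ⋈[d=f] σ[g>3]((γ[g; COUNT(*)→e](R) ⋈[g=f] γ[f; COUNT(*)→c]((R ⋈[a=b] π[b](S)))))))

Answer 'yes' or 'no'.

E1 subexpression sizes:
  R → 4
  γ[g; COUNT(*)→e](R) → 3
  R → 4
  S → 6
  π[b](S) → 6
  (R ⋈[a=b] π[b](S)) → 2
  γ[f; COUNT(*)→c]((R ⋈[a=b] π[b](S))) → 2
  (γ[g; COUNT(*)→e](R) ⋈[g=f] γ[f; COUNT(*)→c]((R ⋈[a=b] π[b](S)))) → 1
  σ[g>3]((γ[g; COUNT(*)→e](R) ⋈[g=f] γ[f; COUNT(*)→c]((R ⋈[a=b] π[b](S))))) → 1
  S → 6
  ρ[d/e](S) → 6
  (σ[g>3]((γ[g; COUNT(*)→e](R) ⋈[g=f] γ[f; COUNT(*)→c]((R ⋈[a=b] π[b](S))))) ⋈[f=d] ρ[d/e](S)) → 1
E2 subexpression sizes:
  S → 6
  ρ[d/e](S) → 6
  R → 4
  γ[g; COUNT(*)→e](R) → 3
  R → 4
  S → 6
  π[b](S) → 6
  (R ⋈[a=b] π[b](S)) → 2
  γ[f; COUNT(*)→c]((R ⋈[a=b] π[b](S))) → 2
  (γ[g; COUNT(*)→e](R) ⋈[g=f] γ[f; COUNT(*)→c]((R ⋈[a=b] π[b](S)))) → 1
  σ[g>3]((γ[g; COUNT(*)→e](R) ⋈[g=f] γ[f; COUNT(*)→c]((R ⋈[a=b] π[b](S))))) → 1
  (ρ[d/e](S) ⋈[d=f] σ[g>3]((γ[g; COUNT(*)→e](R) ⋈[g=f] γ[f; COUNT(*)→c]((R ⋈[a=b] π[b](S)))))) → 1
  π[g,e,f,c,z,d,b]((ρ[d/e](S) ⋈[d=f] σ[g>3]((γ[g; COUNT(*)→e](R) ⋈[g=f] γ[f; COUNT(*)→c]((R ⋈[a=b] π[b](S))))))) → 1

E1 and E2 produce the same multiset:
g | e | f | c | z | d | b
6 | 1 | 6 | 1 | t | 6 | 1

yes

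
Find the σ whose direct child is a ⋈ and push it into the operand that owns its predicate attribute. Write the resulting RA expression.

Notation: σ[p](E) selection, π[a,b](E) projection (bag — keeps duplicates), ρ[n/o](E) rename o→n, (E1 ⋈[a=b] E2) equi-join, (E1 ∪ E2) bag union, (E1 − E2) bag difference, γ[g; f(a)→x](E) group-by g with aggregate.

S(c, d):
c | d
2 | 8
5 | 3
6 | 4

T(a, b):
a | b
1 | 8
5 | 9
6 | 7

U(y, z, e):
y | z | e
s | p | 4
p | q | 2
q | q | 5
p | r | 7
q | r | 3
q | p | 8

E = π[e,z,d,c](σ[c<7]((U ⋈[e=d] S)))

σ filters on c, owned by the right side.
E' = π[e,z,d,c]((U ⋈[e=d] σ[c<7](S)))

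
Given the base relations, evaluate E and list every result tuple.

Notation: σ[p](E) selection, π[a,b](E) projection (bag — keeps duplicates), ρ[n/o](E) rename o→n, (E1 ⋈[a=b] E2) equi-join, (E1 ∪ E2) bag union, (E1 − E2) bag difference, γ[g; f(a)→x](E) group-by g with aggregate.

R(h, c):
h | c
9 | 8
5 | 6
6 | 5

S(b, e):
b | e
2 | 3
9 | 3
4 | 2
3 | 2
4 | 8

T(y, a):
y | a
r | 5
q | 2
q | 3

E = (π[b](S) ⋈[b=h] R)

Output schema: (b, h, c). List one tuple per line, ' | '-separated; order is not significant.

Subexpression sizes:
  S → 5
  π[b](S) → 5
  R → 3
  (π[b](S) ⋈[b=h] R) → 1

== RESULT ==
b | h | c
9 | 9 | 8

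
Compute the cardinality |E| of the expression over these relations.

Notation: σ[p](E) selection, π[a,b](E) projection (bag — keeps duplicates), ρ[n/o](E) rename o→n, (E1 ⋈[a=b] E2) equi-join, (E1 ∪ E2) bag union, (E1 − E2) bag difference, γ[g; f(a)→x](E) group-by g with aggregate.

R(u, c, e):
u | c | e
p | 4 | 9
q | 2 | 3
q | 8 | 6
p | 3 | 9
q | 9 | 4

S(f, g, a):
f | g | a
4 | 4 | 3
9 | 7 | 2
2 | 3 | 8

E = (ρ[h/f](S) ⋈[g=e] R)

Subexpression sizes:
  S → 3
  ρ[h/f](S) → 3
  R → 5
  (ρ[h/f](S) ⋈[g=e] R) → 2

|E| = 2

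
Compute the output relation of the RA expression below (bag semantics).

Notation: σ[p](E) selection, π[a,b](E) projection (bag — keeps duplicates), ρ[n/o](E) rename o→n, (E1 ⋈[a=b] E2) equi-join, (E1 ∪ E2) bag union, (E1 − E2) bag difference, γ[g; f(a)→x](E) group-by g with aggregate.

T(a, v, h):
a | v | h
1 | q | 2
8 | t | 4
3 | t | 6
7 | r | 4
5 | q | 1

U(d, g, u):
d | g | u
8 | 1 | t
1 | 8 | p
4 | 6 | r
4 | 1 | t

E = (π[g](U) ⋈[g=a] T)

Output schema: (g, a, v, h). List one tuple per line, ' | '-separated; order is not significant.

Per-node cardinality:
  U → 4
  π[g](U) → 4
  T → 5
  (π[g](U) ⋈[g=a] T) → 3

== RESULT ==
g | a | v | h
1 | 1 | q | 2
1 | 1 | q | 2
8 | 8 | t | 4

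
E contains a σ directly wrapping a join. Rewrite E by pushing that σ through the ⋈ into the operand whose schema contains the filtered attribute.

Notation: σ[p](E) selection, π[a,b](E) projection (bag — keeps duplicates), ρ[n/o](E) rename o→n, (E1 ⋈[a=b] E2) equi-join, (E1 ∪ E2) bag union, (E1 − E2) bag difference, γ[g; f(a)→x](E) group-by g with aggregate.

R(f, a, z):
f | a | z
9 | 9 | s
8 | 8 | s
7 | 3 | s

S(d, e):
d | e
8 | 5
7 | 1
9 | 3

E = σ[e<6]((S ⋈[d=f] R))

σ filters on e, owned by the left side.
E' = (σ[e<6](S) ⋈[d=f] R)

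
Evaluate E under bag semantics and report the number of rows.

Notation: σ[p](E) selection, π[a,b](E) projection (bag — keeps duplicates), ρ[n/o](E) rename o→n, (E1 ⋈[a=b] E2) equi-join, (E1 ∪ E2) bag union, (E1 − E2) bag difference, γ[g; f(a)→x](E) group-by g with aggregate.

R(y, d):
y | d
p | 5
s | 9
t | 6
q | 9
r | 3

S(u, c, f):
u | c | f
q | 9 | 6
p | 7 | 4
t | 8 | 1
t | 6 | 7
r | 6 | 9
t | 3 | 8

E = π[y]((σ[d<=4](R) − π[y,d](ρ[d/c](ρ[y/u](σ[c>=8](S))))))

Stepwise |·|:
  R → 5
  σ[d<=4](R) → 1
  S → 6
  σ[c>=8](S) → 2
  ρ[y/u](σ[c>=8](S)) → 2
  ρ[d/c](ρ[y/u](σ[c>=8](S))) → 2
  π[y,d](ρ[d/c](ρ[y/u](σ[c>=8](S)))) → 2
  (σ[d<=4](R) − π[y,d](ρ[d/c](ρ[y/u](σ[c>=8](S))))) → 1
  π[y]((σ[d<=4](R) − π[y,d](ρ[d/c](ρ[y/u](σ[c>=8](S)))))) → 1

|E| = 1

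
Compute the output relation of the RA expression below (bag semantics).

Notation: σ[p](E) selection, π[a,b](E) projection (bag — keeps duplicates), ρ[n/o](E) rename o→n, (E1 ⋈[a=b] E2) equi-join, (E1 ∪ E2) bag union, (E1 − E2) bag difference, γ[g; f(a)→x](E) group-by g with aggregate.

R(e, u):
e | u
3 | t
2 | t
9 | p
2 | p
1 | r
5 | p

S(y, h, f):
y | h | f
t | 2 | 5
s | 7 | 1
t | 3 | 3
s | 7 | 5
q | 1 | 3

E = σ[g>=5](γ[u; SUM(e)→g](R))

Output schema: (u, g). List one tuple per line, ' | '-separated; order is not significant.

Stepwise |·|:
  R → 6
  γ[u; SUM(e)→g](R) → 3
  σ[g>=5](γ[u; SUM(e)→g](R)) → 2

== RESULT ==
u | g
p | 16
t | 5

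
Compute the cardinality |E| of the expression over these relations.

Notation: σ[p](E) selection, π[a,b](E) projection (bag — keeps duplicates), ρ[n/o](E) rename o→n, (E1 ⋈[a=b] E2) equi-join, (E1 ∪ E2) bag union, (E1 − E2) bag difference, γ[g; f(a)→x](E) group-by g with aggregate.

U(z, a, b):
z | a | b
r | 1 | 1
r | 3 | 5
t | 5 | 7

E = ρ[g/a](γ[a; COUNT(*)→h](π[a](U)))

Subexpression sizes:
  U → 3
  π[a](U) → 3
  γ[a; COUNT(*)→h](π[a](U)) → 3
  ρ[g/a](γ[a; COUNT(*)→h](π[a](U))) → 3

|E| = 3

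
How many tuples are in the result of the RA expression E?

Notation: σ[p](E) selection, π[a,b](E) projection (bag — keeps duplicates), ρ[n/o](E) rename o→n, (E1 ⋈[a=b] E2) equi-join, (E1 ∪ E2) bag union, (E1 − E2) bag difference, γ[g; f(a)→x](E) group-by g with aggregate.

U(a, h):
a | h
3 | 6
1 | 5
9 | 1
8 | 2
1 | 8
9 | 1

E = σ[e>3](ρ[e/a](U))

Row counts bottom-up:
  U → 6
  ρ[e/a](U) → 6
  σ[e>3](ρ[e/a](U)) → 3

|E| = 3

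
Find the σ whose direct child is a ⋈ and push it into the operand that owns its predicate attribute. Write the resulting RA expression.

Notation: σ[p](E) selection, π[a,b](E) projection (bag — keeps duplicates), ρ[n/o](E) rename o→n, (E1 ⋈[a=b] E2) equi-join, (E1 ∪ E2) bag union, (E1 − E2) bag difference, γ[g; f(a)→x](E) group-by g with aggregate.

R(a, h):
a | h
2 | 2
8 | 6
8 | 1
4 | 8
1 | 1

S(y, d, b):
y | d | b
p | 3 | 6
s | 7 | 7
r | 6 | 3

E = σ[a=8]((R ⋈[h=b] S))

σ filters on a, owned by the left side.
E' = (σ[a=8](R) ⋈[h=b] S)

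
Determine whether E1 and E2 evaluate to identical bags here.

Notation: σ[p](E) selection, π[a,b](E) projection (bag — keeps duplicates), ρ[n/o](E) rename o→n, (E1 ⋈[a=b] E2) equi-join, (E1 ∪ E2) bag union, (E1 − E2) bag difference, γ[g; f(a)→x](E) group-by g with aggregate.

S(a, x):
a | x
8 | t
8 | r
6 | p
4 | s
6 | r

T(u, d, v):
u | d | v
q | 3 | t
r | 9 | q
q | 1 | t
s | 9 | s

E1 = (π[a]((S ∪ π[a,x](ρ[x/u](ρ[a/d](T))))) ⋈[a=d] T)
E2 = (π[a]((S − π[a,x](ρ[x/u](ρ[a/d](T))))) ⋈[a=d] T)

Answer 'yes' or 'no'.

E1 per-node cardinality:
  S → 5
  T → 4
  ρ[a/d](T) → 4
  ρ[x/u](ρ[a/d](T)) → 4
  π[a,x](ρ[x/u](ρ[a/d](T))) → 4
  (S ∪ π[a,x](ρ[x/u](ρ[a/d](T)))) → 9
  π[a]((S ∪ π[a,x](ρ[x/u](ρ[a/d](T))))) → 9
  T → 4
  (π[a]((S ∪ π[a,x](ρ[x/u](ρ[a/d](T))))) ⋈[a=d] T) → 6
E2 per-node cardinality:
  S → 5
  T → 4
  ρ[a/d](T) → 4
  ρ[x/u](ρ[a/d](T)) → 4
  π[a,x](ρ[x/u](ρ[a/d](T))) → 4
  (S − π[a,x](ρ[x/u](ρ[a/d](T)))) → 5
  π[a]((S − π[a,x](ρ[x/u](ρ[a/d](T))))) → 5
  T → 4
  (π[a]((S − π[a,x](ρ[x/u](ρ[a/d](T))))) ⋈[a=d] T) → 0

E1 result:
a | u | d | v
1 | q | 1 | t
3 | q | 3 | t
9 | r | 9 | q
9 | r | 9 | q
9 | s | 9 | s
9 | s | 9 | s
E2 result:
a | u | d | v
(0 rows)
Witness: (9, 'r', 9, 'q') appears 2× in E1 but 0× in E2.

no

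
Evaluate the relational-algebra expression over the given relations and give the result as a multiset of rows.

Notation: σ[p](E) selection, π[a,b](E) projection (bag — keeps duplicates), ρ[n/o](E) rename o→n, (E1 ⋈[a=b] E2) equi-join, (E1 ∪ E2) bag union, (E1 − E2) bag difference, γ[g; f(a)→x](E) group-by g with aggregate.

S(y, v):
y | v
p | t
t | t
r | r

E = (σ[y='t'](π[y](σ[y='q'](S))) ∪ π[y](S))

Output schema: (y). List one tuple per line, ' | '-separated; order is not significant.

Subexpression sizes:
  S → 3
  σ[y='q'](S) → 0
  π[y](σ[y='q'](S)) → 0
  σ[y='t'](π[y](σ[y='q'](S))) → 0
  S → 3
  π[y](S) → 3
  (σ[y='t'](π[y](σ[y='q'](S))) ∪ π[y](S)) → 3

== RESULT ==
y
p
r
t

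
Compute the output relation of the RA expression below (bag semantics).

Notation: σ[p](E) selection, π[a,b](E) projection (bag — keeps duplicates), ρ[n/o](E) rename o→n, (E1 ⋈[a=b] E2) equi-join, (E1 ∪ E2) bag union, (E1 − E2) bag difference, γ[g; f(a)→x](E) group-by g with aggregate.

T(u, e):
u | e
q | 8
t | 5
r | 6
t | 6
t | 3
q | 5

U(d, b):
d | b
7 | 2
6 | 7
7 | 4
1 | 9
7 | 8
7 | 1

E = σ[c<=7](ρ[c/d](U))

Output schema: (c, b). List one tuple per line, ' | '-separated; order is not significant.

Per-node cardinality:
  U → 6
  ρ[c/d](U) → 6
  σ[c<=7](ρ[c/d](U)) → 6

== RESULT ==
c | b
1 | 9
6 | 7
7 | 1
7 | 2
7 | 4
7 | 8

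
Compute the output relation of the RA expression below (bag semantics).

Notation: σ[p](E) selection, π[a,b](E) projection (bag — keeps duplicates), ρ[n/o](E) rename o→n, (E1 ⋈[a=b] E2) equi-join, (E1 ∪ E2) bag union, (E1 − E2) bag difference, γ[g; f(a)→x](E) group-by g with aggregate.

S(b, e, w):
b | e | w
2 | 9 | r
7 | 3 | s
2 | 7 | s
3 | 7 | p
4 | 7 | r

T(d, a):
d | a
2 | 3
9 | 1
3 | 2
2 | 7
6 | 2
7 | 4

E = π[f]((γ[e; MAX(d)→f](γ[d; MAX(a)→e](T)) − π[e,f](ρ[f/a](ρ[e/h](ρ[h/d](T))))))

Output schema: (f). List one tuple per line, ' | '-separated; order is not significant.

Per-node cardinality:
  T → 6
  γ[d; MAX(a)→e](T) → 5
  γ[e; MAX(d)→f](γ[d; MAX(a)→e](T)) → 4
  T → 6
  ρ[h/d](T) → 6
  ρ[e/h](ρ[h/d](T)) → 6
  ρ[f/a](ρ[e/h](ρ[h/d](T))) → 6
  π[e,f](ρ[f/a](ρ[e/h](ρ[h/d](T)))) → 6
  (γ[e; MAX(d)→f](γ[d; MAX(a)→e](T)) − π[e,f](ρ[f/a](ρ[e/h](ρ[h/d](T))))) → 4
  π[f]((γ[e; MAX(d)→f](γ[d; MAX(a)→e](T)) − π[e,f](ρ[f/a](ρ[e/h](ρ[h/d](T)))))) → 4

== RESULT ==
f
2
6
7
9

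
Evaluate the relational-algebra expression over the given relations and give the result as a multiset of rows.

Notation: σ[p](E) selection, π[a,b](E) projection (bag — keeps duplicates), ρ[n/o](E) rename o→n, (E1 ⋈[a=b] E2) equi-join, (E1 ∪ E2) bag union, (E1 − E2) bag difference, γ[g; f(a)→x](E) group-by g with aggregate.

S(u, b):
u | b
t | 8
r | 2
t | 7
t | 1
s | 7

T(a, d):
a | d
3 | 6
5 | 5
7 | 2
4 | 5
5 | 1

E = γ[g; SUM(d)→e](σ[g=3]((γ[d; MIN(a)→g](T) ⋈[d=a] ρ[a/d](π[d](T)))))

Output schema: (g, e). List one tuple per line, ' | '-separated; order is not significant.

Row counts bottom-up:
  T → 5
  γ[d; MIN(a)→g](T) → 4
  T → 5
  π[d](T) → 5
  ρ[a/d](π[d](T)) → 5
  (γ[d; MIN(a)→g](T) ⋈[d=a] ρ[a/d](π[d](T))) → 5
  σ[g=3]((γ[d; MIN(a)→g](T) ⋈[d=a] ρ[a/d](π[d](T)))) → 1
  γ[g; SUM(d)→e](σ[g=3]((γ[d; MIN(a)→g](T) ⋈[d=a] ρ[a/d](π[d](T))))) → 1

== RESULT ==
g | e
3 | 6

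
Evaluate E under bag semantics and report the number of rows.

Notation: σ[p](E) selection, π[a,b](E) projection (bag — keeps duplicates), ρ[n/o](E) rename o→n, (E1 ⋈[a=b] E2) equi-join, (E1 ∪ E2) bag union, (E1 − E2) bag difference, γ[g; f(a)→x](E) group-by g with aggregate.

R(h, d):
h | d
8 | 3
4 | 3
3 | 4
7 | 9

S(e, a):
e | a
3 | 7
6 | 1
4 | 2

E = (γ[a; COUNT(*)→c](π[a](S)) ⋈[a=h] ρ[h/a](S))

Row counts bottom-up:
  S → 3
  π[a](S) → 3
  γ[a; COUNT(*)→c](π[a](S)) → 3
  S → 3
  ρ[h/a](S) → 3
  (γ[a; COUNT(*)→c](π[a](S)) ⋈[a=h] ρ[h/a](S)) → 3

|E| = 3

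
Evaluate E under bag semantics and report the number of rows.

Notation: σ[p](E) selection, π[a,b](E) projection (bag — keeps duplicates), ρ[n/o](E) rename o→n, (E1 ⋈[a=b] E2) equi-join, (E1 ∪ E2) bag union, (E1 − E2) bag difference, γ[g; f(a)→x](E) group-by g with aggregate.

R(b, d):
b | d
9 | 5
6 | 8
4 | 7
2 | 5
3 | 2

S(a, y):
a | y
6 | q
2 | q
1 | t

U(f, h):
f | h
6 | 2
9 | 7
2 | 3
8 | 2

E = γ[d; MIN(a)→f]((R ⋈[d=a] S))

Stepwise |·|:
  R → 5
  S → 3
  (R ⋈[d=a] S) → 1
  γ[d; MIN(a)→f]((R ⋈[d=a] S)) → 1

|E| = 1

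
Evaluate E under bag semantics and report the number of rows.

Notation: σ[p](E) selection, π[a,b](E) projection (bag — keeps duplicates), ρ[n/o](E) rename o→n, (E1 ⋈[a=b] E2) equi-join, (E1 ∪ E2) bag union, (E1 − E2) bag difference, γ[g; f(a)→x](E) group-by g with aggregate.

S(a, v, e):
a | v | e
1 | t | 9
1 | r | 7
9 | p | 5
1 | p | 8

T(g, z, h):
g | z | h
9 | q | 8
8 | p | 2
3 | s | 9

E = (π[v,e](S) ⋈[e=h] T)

Stepwise |·|:
  S → 4
  π[v,e](S) → 4
  T → 3
  (π[v,e](S) ⋈[e=h] T) → 2

|E| = 2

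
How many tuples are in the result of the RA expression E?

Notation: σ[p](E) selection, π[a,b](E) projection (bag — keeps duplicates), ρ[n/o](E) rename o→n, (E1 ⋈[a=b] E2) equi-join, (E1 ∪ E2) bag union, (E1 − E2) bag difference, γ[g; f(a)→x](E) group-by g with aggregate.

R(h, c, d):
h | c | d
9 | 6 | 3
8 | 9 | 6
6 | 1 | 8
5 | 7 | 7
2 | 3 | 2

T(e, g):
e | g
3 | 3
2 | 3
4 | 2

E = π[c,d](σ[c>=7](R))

Stepwise |·|:
  R → 5
  σ[c>=7](R) → 2
  π[c,d](σ[c>=7](R)) → 2

|E| = 2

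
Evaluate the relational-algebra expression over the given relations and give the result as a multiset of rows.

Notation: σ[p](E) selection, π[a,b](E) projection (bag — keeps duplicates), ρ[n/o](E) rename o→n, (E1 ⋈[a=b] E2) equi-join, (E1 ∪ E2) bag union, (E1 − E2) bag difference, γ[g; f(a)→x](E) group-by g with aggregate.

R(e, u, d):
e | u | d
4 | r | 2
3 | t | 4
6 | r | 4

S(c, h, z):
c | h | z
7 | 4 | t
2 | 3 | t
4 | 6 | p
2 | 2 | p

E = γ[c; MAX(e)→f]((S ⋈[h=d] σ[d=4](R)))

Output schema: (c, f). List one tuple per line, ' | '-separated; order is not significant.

Subexpression sizes:
  S → 4
  R → 3
  σ[d=4](R) → 2
  (S ⋈[h=d] σ[d=4](R)) → 2
  γ[c; MAX(e)→f]((S ⋈[h=d] σ[d=4](R))) → 1

== RESULT ==
c | f
7 | 6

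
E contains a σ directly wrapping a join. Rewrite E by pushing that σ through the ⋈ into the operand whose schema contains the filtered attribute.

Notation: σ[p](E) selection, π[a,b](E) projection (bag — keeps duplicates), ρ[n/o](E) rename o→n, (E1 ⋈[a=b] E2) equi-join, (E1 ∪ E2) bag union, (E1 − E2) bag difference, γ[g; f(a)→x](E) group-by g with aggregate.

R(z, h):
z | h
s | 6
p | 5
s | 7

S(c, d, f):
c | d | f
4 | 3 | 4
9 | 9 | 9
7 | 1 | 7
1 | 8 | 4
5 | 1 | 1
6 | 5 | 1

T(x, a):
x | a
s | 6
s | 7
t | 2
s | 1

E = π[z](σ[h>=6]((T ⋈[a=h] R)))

σ filters on h, owned by the right side.
E' = π[z]((T ⋈[a=h] σ[h>=6](R)))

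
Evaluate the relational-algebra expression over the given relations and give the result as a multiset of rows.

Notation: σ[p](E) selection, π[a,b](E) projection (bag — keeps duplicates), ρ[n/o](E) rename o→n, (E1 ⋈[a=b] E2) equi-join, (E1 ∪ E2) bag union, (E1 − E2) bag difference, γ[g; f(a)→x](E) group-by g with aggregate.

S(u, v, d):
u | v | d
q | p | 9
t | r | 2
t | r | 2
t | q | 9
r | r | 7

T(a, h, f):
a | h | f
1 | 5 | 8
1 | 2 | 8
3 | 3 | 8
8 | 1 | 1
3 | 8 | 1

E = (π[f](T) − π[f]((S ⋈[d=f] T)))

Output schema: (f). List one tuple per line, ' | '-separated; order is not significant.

Row counts bottom-up:
  T → 5
  π[f](T) → 5
  S → 5
  T → 5
  (S ⋈[d=f] T) → 0
  π[f]((S ⋈[d=f] T)) → 0
  (π[f](T) − π[f]((S ⋈[d=f] T))) → 5

== RESULT ==
f
1
1
8
8
8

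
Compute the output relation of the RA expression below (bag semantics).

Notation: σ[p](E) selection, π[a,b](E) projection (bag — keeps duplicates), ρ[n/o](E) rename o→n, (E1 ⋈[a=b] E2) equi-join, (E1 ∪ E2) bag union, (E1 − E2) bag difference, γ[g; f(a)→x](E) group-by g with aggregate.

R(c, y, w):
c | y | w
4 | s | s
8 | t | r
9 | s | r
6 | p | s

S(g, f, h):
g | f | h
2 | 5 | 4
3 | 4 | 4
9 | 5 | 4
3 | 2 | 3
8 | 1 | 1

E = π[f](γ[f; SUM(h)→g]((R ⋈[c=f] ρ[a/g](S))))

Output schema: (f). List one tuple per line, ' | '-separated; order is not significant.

Per-node cardinality:
  R → 4
  S → 5
  ρ[a/g](S) → 5
  (R ⋈[c=f] ρ[a/g](S)) → 1
  γ[f; SUM(h)→g]((R ⋈[c=f] ρ[a/g](S))) → 1
  π[f](γ[f; SUM(h)→g]((R ⋈[c=f] ρ[a/g](S)))) → 1

== RESULT ==
f
4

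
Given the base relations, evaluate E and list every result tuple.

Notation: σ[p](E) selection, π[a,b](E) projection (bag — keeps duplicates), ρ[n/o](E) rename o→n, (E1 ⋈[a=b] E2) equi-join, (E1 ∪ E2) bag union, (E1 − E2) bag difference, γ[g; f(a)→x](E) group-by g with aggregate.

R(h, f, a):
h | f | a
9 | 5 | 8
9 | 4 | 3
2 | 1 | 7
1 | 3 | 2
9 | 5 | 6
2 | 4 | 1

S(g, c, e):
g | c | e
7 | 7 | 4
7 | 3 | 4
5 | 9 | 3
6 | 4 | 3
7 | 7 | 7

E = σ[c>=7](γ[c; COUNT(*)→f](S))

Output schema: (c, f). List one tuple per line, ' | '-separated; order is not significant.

Stepwise |·|:
  S → 5
  γ[c; COUNT(*)→f](S) → 4
  σ[c>=7](γ[c; COUNT(*)→f](S)) → 2

== RESULT ==
c | f
7 | 2
9 | 1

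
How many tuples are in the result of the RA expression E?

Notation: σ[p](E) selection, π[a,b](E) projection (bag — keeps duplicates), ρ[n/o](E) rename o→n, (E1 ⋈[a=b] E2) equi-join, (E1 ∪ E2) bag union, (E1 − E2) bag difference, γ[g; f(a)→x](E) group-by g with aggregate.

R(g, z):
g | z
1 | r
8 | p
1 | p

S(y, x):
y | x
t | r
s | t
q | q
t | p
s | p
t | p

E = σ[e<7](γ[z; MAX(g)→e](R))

Stepwise |·|:
  R → 3
  γ[z; MAX(g)→e](R) → 2
  σ[e<7](γ[z; MAX(g)→e](R)) → 1

|E| = 1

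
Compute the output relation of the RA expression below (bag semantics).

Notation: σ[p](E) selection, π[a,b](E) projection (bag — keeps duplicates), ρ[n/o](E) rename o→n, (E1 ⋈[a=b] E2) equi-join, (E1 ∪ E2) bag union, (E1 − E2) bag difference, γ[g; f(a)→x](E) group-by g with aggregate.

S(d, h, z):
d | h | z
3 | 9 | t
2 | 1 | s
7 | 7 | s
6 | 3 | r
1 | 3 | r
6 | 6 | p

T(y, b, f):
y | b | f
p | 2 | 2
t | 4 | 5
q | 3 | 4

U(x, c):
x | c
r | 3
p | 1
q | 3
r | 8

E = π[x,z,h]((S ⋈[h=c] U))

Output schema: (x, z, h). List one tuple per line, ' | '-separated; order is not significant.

Subexpression sizes:
  S → 6
  U → 4
  (S ⋈[h=c] U) → 5
  π[x,z,h]((S ⋈[h=c] U)) → 5

== RESULT ==
x | z | h
p | s | 1
q | r | 3
q | r | 3
r | r | 3
r | r | 3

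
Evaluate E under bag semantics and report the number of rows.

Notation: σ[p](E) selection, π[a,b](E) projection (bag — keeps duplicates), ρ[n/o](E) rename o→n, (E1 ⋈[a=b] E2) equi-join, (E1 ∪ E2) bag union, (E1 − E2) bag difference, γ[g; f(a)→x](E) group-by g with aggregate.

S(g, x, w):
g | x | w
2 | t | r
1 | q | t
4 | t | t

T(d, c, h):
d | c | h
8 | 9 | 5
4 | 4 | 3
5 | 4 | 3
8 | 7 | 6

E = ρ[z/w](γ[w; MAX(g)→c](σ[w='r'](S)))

Row counts bottom-up:
  S → 3
  σ[w='r'](S) → 1
  γ[w; MAX(g)→c](σ[w='r'](S)) → 1
  ρ[z/w](γ[w; MAX(g)→c](σ[w='r'](S))) → 1

|E| = 1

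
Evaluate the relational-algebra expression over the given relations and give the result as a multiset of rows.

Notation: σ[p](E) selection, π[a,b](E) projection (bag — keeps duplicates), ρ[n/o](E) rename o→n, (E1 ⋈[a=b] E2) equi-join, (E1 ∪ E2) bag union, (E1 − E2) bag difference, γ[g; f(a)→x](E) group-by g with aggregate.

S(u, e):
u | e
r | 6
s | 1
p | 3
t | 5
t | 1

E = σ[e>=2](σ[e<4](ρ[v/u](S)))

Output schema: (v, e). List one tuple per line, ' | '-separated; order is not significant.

Subexpression sizes:
  S → 5
  ρ[v/u](S) → 5
  σ[e<4](ρ[v/u](S)) → 3
  σ[e>=2](σ[e<4](ρ[v/u](S))) → 1

== RESULT ==
v | e
p | 3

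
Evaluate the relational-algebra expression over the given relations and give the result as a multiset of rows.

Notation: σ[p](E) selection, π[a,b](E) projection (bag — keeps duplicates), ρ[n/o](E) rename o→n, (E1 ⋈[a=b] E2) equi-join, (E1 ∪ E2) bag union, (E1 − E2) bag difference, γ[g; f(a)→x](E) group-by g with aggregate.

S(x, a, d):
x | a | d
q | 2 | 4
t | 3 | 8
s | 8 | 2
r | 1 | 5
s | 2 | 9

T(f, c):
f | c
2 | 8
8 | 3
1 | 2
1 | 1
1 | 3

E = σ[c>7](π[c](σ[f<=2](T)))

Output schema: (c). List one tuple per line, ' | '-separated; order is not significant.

Per-node cardinality:
  T → 5
  σ[f<=2](T) → 4
  π[c](σ[f<=2](T)) → 4
  σ[c>7](π[c](σ[f<=2](T))) → 1

== RESULT ==
c
8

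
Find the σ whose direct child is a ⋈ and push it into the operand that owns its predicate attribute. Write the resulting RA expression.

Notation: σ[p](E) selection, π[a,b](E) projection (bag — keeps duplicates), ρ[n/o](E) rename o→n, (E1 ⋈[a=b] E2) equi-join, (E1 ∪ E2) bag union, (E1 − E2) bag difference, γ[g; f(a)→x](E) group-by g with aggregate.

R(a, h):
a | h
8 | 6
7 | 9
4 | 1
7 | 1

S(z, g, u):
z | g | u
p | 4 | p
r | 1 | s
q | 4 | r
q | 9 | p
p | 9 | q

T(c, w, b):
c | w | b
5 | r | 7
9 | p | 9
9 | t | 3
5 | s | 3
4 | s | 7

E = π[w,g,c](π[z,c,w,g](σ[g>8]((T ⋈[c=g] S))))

σ filters on g, owned by the right side.
E' = π[w,g,c](π[z,c,w,g]((T ⋈[c=g] σ[g>8](S))))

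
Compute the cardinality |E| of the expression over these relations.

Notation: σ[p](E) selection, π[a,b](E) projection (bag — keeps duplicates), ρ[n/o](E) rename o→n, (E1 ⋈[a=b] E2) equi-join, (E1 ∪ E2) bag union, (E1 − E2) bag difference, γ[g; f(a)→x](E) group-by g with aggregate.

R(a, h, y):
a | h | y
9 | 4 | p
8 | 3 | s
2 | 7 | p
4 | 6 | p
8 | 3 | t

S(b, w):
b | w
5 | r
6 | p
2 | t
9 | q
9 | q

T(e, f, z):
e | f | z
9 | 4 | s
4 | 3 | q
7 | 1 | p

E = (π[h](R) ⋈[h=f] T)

Row counts bottom-up:
  R → 5
  π[h](R) → 5
  T → 3
  (π[h](R) ⋈[h=f] T) → 3

|E| = 3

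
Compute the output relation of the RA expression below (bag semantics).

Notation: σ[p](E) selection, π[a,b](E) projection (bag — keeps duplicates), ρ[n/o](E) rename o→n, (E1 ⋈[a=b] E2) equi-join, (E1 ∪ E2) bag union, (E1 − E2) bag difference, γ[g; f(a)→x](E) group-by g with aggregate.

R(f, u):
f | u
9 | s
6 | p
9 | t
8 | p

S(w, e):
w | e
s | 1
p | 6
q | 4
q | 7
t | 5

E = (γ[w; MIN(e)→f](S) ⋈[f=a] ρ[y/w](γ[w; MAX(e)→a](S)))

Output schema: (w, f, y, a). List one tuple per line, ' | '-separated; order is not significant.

Subexpression sizes:
  S → 5
  γ[w; MIN(e)→f](S) → 4
  S → 5
  γ[w; MAX(e)→a](S) → 4
  ρ[y/w](γ[w; MAX(e)→a](S)) → 4
  (γ[w; MIN(e)→f](S) ⋈[f=a] ρ[y/w](γ[w; MAX(e)→a](S))) → 3

== RESULT ==
w | f | y | a
p | 6 | p | 6
s | 1 | s | 1
t | 5 | t | 5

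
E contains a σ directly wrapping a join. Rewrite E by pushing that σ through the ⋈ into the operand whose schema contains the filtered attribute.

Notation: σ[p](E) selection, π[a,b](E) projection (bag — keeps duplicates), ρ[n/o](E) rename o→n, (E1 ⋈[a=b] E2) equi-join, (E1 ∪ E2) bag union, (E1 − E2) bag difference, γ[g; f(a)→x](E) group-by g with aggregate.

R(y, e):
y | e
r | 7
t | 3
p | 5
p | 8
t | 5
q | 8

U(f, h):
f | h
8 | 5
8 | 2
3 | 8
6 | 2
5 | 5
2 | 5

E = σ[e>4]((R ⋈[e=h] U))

σ filters on e, owned by the left side.
E' = (σ[e>4](R) ⋈[e=h] U)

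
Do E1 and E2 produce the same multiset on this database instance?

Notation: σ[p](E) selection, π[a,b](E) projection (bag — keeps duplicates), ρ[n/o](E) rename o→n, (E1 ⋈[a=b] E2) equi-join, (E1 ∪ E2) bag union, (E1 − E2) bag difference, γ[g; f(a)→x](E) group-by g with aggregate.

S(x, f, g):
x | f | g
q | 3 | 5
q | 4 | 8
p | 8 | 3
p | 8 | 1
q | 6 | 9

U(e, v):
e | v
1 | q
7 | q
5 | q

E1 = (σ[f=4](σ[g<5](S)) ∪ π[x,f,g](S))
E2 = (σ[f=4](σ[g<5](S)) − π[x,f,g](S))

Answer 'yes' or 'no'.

E1 row counts bottom-up:
  S → 5
  σ[g<5](S) → 2
  σ[f=4](σ[g<5](S)) → 0
  S → 5
  π[x,f,g](S) → 5
  (σ[f=4](σ[g<5](S)) ∪ π[x,f,g](S)) → 5
E2 row counts bottom-up:
  S → 5
  σ[g<5](S) → 2
  σ[f=4](σ[g<5](S)) → 0
  S → 5
  π[x,f,g](S) → 5
  (σ[f=4](σ[g<5](S)) − π[x,f,g](S)) → 0

E1 result:
x | f | g
p | 8 | 1
p | 8 | 3
q | 3 | 5
q | 4 | 8
q | 6 | 9
E2 result:
x | f | g
(0 rows)
Witness: ('q', 3, 5) appears 1× in E1 but 0× in E2.

no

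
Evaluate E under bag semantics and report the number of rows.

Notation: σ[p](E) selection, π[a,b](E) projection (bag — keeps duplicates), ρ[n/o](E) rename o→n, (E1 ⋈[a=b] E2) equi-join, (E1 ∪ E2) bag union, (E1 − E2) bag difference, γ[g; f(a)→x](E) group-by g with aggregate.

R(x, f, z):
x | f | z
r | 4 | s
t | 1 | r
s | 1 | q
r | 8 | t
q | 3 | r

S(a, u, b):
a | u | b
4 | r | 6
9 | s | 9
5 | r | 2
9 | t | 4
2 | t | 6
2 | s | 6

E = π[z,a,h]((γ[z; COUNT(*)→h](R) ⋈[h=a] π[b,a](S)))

Row counts bottom-up:
  R → 5
  γ[z; COUNT(*)→h](R) → 4
  S → 6
  π[b,a](S) → 6
  (γ[z; COUNT(*)→h](R) ⋈[h=a] π[b,a](S)) → 2
  π[z,a,h]((γ[z; COUNT(*)→h](R) ⋈[h=a] π[b,a](S))) → 2

|E| = 2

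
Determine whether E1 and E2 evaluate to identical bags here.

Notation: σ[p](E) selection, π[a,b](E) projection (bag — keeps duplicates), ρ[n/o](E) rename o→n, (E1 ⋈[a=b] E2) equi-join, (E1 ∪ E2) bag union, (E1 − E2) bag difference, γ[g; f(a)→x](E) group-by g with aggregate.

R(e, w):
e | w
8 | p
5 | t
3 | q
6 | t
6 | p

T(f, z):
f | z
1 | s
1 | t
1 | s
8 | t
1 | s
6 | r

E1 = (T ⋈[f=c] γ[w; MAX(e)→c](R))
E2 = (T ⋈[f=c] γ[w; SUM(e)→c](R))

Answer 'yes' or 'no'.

E1 stepwise |·|:
  T → 6
  R → 5
  γ[w; MAX(e)→c](R) → 3
  (T ⋈[f=c] γ[w; MAX(e)→c](R)) → 2
E2 stepwise |·|:
  T → 6
  R → 5
  γ[w; SUM(e)→c](R) → 3
  (T ⋈[f=c] γ[w; SUM(e)→c](R)) → 0

E1 result:
f | z | w | c
6 | r | t | 6
8 | t | p | 8
E2 result:
f | z | w | c
(0 rows)
Witness: (6, 'r', 't', 6) appears 1× in E1 but 0× in E2.

no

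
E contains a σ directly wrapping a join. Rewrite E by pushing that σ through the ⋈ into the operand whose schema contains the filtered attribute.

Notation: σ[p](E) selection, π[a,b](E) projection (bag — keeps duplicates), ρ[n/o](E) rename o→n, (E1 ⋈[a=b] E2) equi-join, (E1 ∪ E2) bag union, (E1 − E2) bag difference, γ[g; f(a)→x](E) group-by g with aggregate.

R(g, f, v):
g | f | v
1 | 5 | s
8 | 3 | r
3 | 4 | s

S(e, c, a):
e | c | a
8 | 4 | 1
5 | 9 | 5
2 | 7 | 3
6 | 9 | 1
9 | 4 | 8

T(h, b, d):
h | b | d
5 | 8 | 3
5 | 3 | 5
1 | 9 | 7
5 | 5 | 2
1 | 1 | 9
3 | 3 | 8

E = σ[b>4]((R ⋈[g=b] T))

σ filters on b, owned by the right side.
E' = (R ⋈[g=b] σ[b>4](T))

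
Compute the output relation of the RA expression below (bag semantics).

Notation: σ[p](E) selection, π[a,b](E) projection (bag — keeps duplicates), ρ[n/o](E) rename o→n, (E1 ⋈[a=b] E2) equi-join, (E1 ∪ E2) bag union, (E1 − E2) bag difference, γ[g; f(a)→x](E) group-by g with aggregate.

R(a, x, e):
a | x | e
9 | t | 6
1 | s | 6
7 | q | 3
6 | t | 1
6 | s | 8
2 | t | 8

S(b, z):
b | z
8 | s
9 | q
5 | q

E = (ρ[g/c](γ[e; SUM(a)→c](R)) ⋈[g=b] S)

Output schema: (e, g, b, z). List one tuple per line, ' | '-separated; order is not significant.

Subexpression sizes:
  R → 6
  γ[e; SUM(a)→c](R) → 4
  ρ[g/c](γ[e; SUM(a)→c](R)) → 4
  S → 3
  (ρ[g/c](γ[e; SUM(a)→c](R)) ⋈[g=b] S) → 1

== RESULT ==
e | g | b | z
8 | 8 | 8 | s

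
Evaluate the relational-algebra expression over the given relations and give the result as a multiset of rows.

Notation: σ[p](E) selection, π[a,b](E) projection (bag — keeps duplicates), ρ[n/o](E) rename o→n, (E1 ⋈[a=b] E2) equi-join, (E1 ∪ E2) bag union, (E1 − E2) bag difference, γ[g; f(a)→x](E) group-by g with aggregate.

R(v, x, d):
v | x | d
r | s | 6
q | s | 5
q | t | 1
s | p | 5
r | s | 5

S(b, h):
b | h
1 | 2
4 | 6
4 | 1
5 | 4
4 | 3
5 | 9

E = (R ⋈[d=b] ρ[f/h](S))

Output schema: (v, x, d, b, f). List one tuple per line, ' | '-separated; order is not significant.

Stepwise |·|:
  R → 5
  S → 6
  ρ[f/h](S) → 6
  (R ⋈[d=b] ρ[f/h](S)) → 7

== RESULT ==
v | x | d | b | f
q | s | 5 | 5 | 4
q | s | 5 | 5 | 9
q | t | 1 | 1 | 2
r | s | 5 | 5 | 4
r | s | 5 | 5 | 9
s | p | 5 | 5 | 4
s | p | 5 | 5 | 9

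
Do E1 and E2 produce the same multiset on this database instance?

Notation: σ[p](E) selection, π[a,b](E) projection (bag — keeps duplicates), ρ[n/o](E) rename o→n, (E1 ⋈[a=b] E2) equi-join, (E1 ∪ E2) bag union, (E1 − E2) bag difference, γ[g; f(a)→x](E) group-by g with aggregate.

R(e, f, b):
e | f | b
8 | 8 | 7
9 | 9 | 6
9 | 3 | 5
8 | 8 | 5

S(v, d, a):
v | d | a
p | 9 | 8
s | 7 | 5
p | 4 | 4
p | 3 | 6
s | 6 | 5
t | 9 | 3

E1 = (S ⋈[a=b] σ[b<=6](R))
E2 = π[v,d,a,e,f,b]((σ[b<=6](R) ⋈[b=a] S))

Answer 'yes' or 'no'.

E1 per-node cardinality:
  S → 6
  R → 4
  σ[b<=6](R) → 3
  (S ⋈[a=b] σ[b<=6](R)) → 5
E2 per-node cardinality:
  R → 4
  σ[b<=6](R) → 3
  S → 6
  (σ[b<=6](R) ⋈[b=a] S) → 5
  π[v,d,a,e,f,b]((σ[b<=6](R) ⋈[b=a] S)) → 5

E1 and E2 produce the same multiset:
v | d | a | e | f | b
p | 3 | 6 | 9 | 9 | 6
s | 6 | 5 | 8 | 8 | 5
s | 6 | 5 | 9 | 3 | 5
s | 7 | 5 | 8 | 8 | 5
s | 7 | 5 | 9 | 3 | 5

yes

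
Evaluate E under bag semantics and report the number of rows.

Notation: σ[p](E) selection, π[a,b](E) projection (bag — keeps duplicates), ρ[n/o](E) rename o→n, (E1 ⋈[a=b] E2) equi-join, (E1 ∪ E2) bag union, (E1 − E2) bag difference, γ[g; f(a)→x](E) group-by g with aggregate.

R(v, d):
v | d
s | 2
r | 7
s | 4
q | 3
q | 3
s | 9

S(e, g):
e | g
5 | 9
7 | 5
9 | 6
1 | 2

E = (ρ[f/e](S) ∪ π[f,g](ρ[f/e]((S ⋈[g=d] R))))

Subexpression sizes:
  S → 4
  ρ[f/e](S) → 4
  S → 4
  R → 6
  (S ⋈[g=d] R) → 2
  ρ[f/e]((S ⋈[g=d] R)) → 2
  π[f,g](ρ[f/e]((S ⋈[g=d] R))) → 2
  (ρ[f/e](S) ∪ π[f,g](ρ[f/e]((S ⋈[g=d] R)))) → 6

|E| = 6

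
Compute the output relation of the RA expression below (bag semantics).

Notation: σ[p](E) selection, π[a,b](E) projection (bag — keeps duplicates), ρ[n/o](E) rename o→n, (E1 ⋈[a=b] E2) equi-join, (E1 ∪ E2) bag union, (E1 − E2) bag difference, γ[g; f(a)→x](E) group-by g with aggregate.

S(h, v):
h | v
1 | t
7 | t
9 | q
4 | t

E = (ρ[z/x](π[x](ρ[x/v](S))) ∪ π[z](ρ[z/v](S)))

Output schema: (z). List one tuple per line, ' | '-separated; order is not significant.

Subexpression sizes:
  S → 4
  ρ[x/v](S) → 4
  π[x](ρ[x/v](S)) → 4
  ρ[z/x](π[x](ρ[x/v](S))) → 4
  S → 4
  ρ[z/v](S) → 4
  π[z](ρ[z/v](S)) → 4
  (ρ[z/x](π[x](ρ[x/v](S))) ∪ π[z](ρ[z/v](S))) → 8

== RESULT ==
z
q
q
t
t
t
t
t
t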